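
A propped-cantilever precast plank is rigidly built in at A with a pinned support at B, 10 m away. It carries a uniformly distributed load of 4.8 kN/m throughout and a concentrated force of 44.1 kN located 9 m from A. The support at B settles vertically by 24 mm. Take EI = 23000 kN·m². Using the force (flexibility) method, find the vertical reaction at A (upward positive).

R_A = 38.25 kN

Take the reaction at B as the redundant and release it; the primary structure is a cantilever fixed at A.
Downward deflection at the released point B due to the loads:
  UDL 4.8: wL⁴/(8EI) = 6000/EI
  point load 44.1 at a = 9: Pa²(3L − a)/(6EI) = 12502/EI
  δ_0 = 18502/EI
Flexibility coefficient — unit upward force at B: δ_{BB} = L³/(3EI) = 333.3/EI.
With EI = 23000 kN·m²: δ_0 = 0.80445 m and δ_{BB} = 0.014493 m/kN.
Compatibility — the beam at B must follow the support down by 0.024 m: δ_0 − R_B·δ_{BB} = 0.024, so R_B = (0.80445 − 0.024)/0.014493 = 53.85 kN.
Vertical equilibrium: R_A = ΣP − R_B = 92.1 − 53.85 = 38.25 kN.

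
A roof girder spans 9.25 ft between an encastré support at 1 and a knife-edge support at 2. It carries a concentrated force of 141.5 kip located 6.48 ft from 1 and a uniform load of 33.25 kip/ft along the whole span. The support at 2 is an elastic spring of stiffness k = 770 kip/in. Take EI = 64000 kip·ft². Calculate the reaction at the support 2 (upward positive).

Choose R_2 as the redundant. The primary structure is the cantilever fixed at 1.
Primary-structure tip deflection at 2 by superposition:
  point load 141.5 at a = 6.48: Pa²(3L − a)/(6EI) = 21063/EI
  UDL 33.25: wL⁴/(8EI) = 30428/EI
  δ_0 = 51491/EI
Flexibility coefficient — unit upward force at 2: δ_{22} = L³/(3EI) = 263.8/EI.
With EI = 64000 kip·ft²: δ_0 = 0.80454 ft and δ_{22} = 0.004122 ft/kip.
Compatibility — the spring shortens by R_2/k under the reaction it provides: δ_0 − R_2·δ_{22} = R_2/k. With 1/k = 1/(770×12) ft/kip = 0.000108 ft/kip, R_2 = δ_0 / (δ_{22} + 1/k) = 0.80454 / (0.004122 + 0.000108) = 190.2 kip.

R_2 = 190.2 kip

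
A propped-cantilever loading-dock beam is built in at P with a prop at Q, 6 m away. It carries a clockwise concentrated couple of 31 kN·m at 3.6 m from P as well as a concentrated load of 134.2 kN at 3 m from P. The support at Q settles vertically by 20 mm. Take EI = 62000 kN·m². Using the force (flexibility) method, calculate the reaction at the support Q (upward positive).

Take the reaction at Q as the redundant and release it; the primary structure is a cantilever fixed at P.
Primary-structure tip deflection at Q by superposition:
  clockwise couple 31 at a = 3.6: M₀a(2L − a)/(2EI) = 468.7/EI
  point load 134.2 at a = 3: Pa²(3L − a)/(6EI) = 3020/EI
  δ_0 = 3488/EI
Flexibility coefficient — unit upward force at Q: δ_{QQ} = L³/(3EI) = 72/EI.
With EI = 62000 kN·m²: δ_0 = 0.056262 m and δ_{QQ} = 0.001161 m/kN.
Compatibility — the beam at Q must follow the support down by 0.02 m: δ_0 − R_Q·δ_{QQ} = 0.02, so R_Q = (0.056262 − 0.02)/0.001161 = 31.23 kN.

R_Q = 31.23 kN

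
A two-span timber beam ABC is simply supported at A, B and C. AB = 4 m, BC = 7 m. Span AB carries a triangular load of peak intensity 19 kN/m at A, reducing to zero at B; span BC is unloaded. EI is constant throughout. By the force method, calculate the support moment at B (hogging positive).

M_B = 6.448 kN·m

Insert a hinge at B; M_B is the redundant, and each span becomes simply supported.
Discontinuity in slope at B on the released structure — sum the simple-span end rotations:
  span AB: triangular load, peak 19: 7w₀L³/(360EI) = 23.64/EI
  relative rotation θ_0 = (23.64 + 0)/EI = 23.64/EI
A unit hogging moment at B produces rotation L₁/(3EI) + L₂/(3EI) = 3.667/EI.
Slope continuity at B: θ_0 = M_B·3.667/EI, so M_B = 23.64/3.667 = 6.448 kN·m (hogging).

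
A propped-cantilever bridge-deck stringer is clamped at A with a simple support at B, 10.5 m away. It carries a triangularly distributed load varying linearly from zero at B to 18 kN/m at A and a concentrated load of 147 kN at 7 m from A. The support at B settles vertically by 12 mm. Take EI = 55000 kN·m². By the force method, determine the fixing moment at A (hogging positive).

Choose R_B as the redundant. The primary structure is the cantilever fixed at A.
Deflection at B on the released cantilever, summing each load's contribution:
  triangular load, peak 18 at the fixed end: w₀L⁴/(30EI) = 7293/EI
  point load 147 at a = 7: Pa²(3L − a)/(6EI) = 29412/EI
  δ_0 = 36705/EI
Flexibility coefficient — unit upward force at B: δ_{BB} = L³/(3EI) = 385.9/EI.
With EI = 55000 kN·m²: δ_0 = 0.66737 m and δ_{BB} = 0.007016 m/kN.
Compatibility — the beam at B must follow the support down by 0.012 m: δ_0 − R_B·δ_{BB} = 0.012, so R_B = (0.66737 − 0.012)/0.007016 = 93.41 kN.
Moment equilibrium about A: M_A = Σ(load moments about A) − R_B·L = 1360 − 93.41×10.5 = 378.9 kN·m.

M_A = 378.9 kN·m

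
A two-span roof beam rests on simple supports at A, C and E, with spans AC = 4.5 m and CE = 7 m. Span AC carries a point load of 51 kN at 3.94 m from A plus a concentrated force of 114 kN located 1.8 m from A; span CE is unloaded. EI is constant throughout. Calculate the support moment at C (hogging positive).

Take M_C as the redundant. Released structure: two simple spans AC and CE with a hinge at C.
Discontinuity in slope at C on the released structure — sum the simple-span end rotations:
  span AC: point load 51 at a = 3.94: Pab(L + a)/(6LEI) = 35.17/EI
  span AC: point load 114 at a = 1.8: Pab(L + a)/(6LEI) = 129.3/EI
  relative rotation θ_0 = (164.5 + 0)/EI = 164.5/EI
A unit hogging moment at C produces rotation L₁/(3EI) + L₂/(3EI) = 3.833/EI.
Slope continuity at C: θ_0 = M_C·3.833/EI, so M_C = 164.5/3.833 = 42.9 kN·m (hogging).

M_C = 42.9 kN·m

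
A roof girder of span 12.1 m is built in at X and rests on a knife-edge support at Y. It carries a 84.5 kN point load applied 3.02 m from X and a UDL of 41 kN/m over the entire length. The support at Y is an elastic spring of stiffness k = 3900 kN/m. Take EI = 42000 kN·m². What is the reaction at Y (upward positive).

R_Y = 189.8 kN

Take the reaction at Y as the redundant and release it; the primary structure is a cantilever fixed at X.
Primary-structure tip deflection at Y by superposition:
  point load 84.5 at a = 3.02: Pa²(3L − a)/(6EI) = 4275/EI
  UDL 41: wL⁴/(8EI) = 109859/EI
  δ_0 = 114134/EI
Tip deflection under a unit load at Y: L³/(3EI) = 590.5/EI.
With EI = 42000 kN·m²: δ_0 = 2.7175 m and δ_{YY} = 0.01406 m/kN.
Compatibility — the spring shortens by R_Y/k under the reaction it provides: δ_0 − R_Y·δ_{YY} = R_Y/k. With 1/k = 0.000256 m/kN, R_Y = δ_0 / (δ_{YY} + 1/k) = 2.7175 / (0.01406 + 0.000256) = 189.8 kN.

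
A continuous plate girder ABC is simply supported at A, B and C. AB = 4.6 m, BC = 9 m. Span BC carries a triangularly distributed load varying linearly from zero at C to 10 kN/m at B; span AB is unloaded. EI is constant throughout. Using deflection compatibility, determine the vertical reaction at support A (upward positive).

Release continuity at B by inserting a hinge; the redundant is the internal moment M_B. The primary structure is two simply-supported spans AB and BC.
Discontinuity in slope at B on the released structure — sum the simple-span end rotations:
  span BC: triangular load, peak 10: w₀L³/(45EI) = 162/EI
  relative rotation θ_0 = (0 + 162)/EI = 162/EI
A unit hogging moment at B produces rotation L₁/(3EI) + L₂/(3EI) = 4.533/EI.
Compatibility: M_B·(L₁+L₂)/(3EI) = θ_0, giving M_B = 35.74 kN·m (hogging).
Span AB, ΣM about A with M_B applied at B: R_B^{AB}·4.6 = 0 + 35.74, so R_B^{AB} = 7.769 kN and R_A = 0 − 7.769 = -7.769 kN.

R_A = -7.769 kN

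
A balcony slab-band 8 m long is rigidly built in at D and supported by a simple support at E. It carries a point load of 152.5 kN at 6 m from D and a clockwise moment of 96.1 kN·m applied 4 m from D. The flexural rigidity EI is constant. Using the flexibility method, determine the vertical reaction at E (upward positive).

Take the reaction at E as the redundant and release it; the primary structure is a cantilever fixed at D.
Deflection at E on the released cantilever, summing each load's contribution:
  point load 152.5 at a = 6: Pa²(3L − a)/(6EI) = 16470/EI
  clockwise couple 96.1 at a = 4: M₀a(2L − a)/(2EI) = 2306/EI
  δ_0 = 18776/EI
Tip deflection under a unit load at E: L³/(3EI) = 170.7/EI.
The prop prevents deflection at E: R_E = δ_0/δ_{EE} = 18776/170.7 = 110 kN.

R_E = 110 kN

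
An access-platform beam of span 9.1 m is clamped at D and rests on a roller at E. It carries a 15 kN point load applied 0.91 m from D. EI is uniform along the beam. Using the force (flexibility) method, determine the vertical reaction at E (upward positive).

Release the roller at E. Primary structure: cantilever fixed at D.
Deflection at E on the released cantilever, summing each load's contribution:
  point load 15 at a = 0.91: Pa²(3L − a)/(6EI) = 54.63/EI
Flexibility coefficient — unit upward force at E: δ_{EE} = L³/(3EI) = 251.2/EI.
Compatibility at E: δ_0 − R_E·δ_{EE} = 0, so R_E = 54.63/251.2 = 0.2175 kN.

R_E = 0.2175 kN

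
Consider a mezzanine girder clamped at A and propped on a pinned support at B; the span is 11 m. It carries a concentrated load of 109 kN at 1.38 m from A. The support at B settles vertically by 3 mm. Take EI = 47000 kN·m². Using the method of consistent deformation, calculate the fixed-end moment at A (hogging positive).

M_A = 126.8 kN·m

Release the roller at B. Primary structure: cantilever fixed at A.
Primary-structure tip deflection at B by superposition:
  point load 109 at a = 1.38: Pa²(3L − a)/(6EI) = 1094/EI
Flexibility coefficient — unit upward force at B: δ_{BB} = L³/(3EI) = 443.7/EI.
With EI = 47000 kN·m²: δ_0 = 0.023275 m and δ_{BB} = 0.00944 m/kN.
Compatibility — the beam at B must follow the support down by 0.003 m: δ_0 − R_B·δ_{BB} = 0.003, so R_B = (0.023275 − 0.003)/0.00944 = 2.148 kN.
Moment equilibrium about A: M_A = Σ(load moments about A) − R_B·L = 150.4 − 2.148×11 = 126.8 kN·m.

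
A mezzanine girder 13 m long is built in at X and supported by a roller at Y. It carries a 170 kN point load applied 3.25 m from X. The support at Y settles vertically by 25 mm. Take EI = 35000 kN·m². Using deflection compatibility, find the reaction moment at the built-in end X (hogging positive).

Release the roller at Y. Primary structure: cantilever fixed at X.
Primary-structure tip deflection at Y by superposition:
  point load 170 at a = 3.25: Pa²(3L − a)/(6EI) = 10699/EI
Flexibility coefficient — unit upward force at Y: δ_{YY} = L³/(3EI) = 732.3/EI.
With EI = 35000 kN·m²: δ_0 = 0.30568 m and δ_{YY} = 0.020924 m/kN.
Compatibility — the beam at Y must follow the support down by 0.025 m: δ_0 − R_Y·δ_{YY} = 0.025, so R_Y = (0.30568 − 0.025)/0.020924 = 13.41 kN.
Moment equilibrium about X: M_X = Σ(load moments about X) − R_Y·L = 552.5 − 13.41×13 = 378.1 kN·m.

M_X = 378.1 kN·m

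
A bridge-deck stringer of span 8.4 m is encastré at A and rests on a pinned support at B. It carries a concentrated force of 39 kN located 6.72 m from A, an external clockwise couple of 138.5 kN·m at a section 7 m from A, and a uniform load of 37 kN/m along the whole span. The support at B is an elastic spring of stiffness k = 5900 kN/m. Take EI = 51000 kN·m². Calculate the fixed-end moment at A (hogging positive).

Choose R_B as the redundant. The primary structure is the cantilever fixed at A.
Primary-structure tip deflection at B by superposition:
  point load 39 at a = 6.72: Pa²(3L − a)/(6EI) = 5424/EI
  clockwise couple 138.5 at a = 7: M₀a(2L − a)/(2EI) = 4751/EI
  UDL 37: wL⁴/(8EI) = 23027/EI
  δ_0 = 33202/EI
Flexibility coefficient — unit upward force at B: δ_{BB} = L³/(3EI) = 197.6/EI.
With EI = 51000 kN·m²: δ_0 = 0.65101 m and δ_{BB} = 0.003874 m/kN.
Compatibility — the spring shortens by R_B/k under the reaction it provides: δ_0 − R_B·δ_{BB} = R_B/k. With 1/k = 0.000169 m/kN, R_B = δ_0 / (δ_{BB} + 1/k) = 0.65101 / (0.003874 + 0.000169) = 161 kN.
Moment equilibrium about A: M_A = Σ(load moments about A) − R_B·L = 1706 − 161×8.4 = 353.5 kN·m.

M_A = 353.5 kN·m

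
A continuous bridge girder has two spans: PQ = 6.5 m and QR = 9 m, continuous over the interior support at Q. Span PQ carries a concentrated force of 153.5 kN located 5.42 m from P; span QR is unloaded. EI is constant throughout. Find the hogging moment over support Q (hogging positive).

M_Q = 53.15 kN·m

Insert a hinge at Q; M_Q is the redundant, and each span becomes simply supported.
Discontinuity in slope at Q on the released structure — sum the simple-span end rotations:
  span PQ: point load 153.5 at a = 5.42: Pab(L + a)/(6LEI) = 274.6/EI
  relative rotation θ_0 = (274.6 + 0)/EI = 274.6/EI
A unit hogging moment at Q produces rotation L₁/(3EI) + L₂/(3EI) = 5.167/EI.
Compatibility: M_Q·(L₁+L₂)/(3EI) = θ_0, giving M_Q = 53.15 kN·m (hogging).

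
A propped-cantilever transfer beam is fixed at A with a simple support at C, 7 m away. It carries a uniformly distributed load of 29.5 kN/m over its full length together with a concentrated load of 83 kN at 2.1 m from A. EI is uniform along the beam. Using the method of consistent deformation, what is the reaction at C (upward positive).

Take the reaction at C as the redundant and release it; the primary structure is a cantilever fixed at A.
Downward deflection at the released point C due to the loads:
  UDL 29.5: wL⁴/(8EI) = 8854/EI
  point load 83 at a = 2.1: Pa²(3L − a)/(6EI) = 1153/EI
  δ_0 = 10007/EI
Flexibility coefficient — unit upward force at C: δ_{CC} = L³/(3EI) = 114.3/EI.
Compatibility at C: δ_0 − R_C·δ_{CC} = 0, so R_C = 10007/114.3 = 87.52 kN.

R_C = 87.52 kN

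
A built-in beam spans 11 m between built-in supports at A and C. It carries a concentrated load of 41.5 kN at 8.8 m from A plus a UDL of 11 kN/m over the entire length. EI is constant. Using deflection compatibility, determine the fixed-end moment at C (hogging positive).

Release both end moments; the primary structure is a simply-supported span AC with redundants M_A and M_C.
Simple-span end rotations at A and C under the given loads:
  at A: point load 41.5 at a = 8.8: Pab(L + b)/(6LEI) = 160.7/EI
  at C: point load 41.5 at a = 8.8: Pab(L + a)/(6LEI) = 241/EI
  at A: UDL 11: wL³/(24EI) = 610/EI
  at C: UDL 11: wL³/(24EI) = 610/EI
  θ_A0 = 770.7/EI,  θ_C0 = 851.1/EI
Flexibility coefficients: a unit moment at one end gives L/(3EI) there and L/(6EI) at the far end, so f₁₁ = f₂₂ = 3.667/EI and f₁₂ = f₂₁ = 1.833/EI.
Compatibility — zero rotation at each built-in end:
  3.667 M_A + 1.833 M_C = 770.7
  1.833 M_A + 3.667 M_C = 851.1
Solving the pair gives M_A = 125.5 kN·m and M_C = 169.3 kN·m (hogging).

M_C = 169.3 kN·m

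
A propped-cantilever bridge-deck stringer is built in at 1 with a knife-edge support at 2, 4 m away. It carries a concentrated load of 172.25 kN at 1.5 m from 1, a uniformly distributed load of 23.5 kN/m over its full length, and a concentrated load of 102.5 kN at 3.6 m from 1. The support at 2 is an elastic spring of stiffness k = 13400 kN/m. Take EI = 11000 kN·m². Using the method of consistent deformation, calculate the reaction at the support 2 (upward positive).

R_2 = 148.5 kN

Remove the prop at 2; the released (primary) structure is a cantilever built in at 1.
Deflection at 2 on the released cantilever, summing each load's contribution:
  point load 172.25 at a = 1.5: Pa²(3L − a)/(6EI) = 678.2/EI
  UDL 23.5: wL⁴/(8EI) = 752/EI
  point load 102.5 at a = 3.6: Pa²(3L − a)/(6EI) = 1860/EI
  δ_0 = 3290/EI
Tip deflection under a unit load at 2: L³/(3EI) = 21.33/EI.
With EI = 11000 kN·m²: δ_0 = 0.29909 m and δ_{22} = 0.001939 m/kN.
Compatibility — the spring shortens by R_2/k under the reaction it provides: δ_0 − R_2·δ_{22} = R_2/k. With 1/k = 0.000075 m/kN, R_2 = δ_0 / (δ_{22} + 1/k) = 0.29909 / (0.001939 + 0.000075) = 148.5 kN.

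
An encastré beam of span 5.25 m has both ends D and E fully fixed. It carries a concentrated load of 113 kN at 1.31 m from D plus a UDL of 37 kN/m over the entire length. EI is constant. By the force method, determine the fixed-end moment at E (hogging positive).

Take the two fixed-end moments M_D, M_E as redundants; the released structure is the simple span DE.
Simple-span end rotations at D and E under the given loads:
  at D: point load 113 at a = 1.31: Pab(L + b)/(6LEI) = 170.2/EI
  at E: point load 113 at a = 1.31: Pab(L + a)/(6LEI) = 121.5/EI
  at D: UDL 37: wL³/(24EI) = 223.1/EI
  at E: UDL 37: wL³/(24EI) = 223.1/EI
  θ_D0 = 393.2/EI,  θ_E0 = 344.5/EI
Flexibility coefficients: a unit moment at one end gives L/(3EI) there and L/(6EI) at the far end, so f₁₁ = f₂₂ = 1.75/EI and f₁₂ = f₂₁ = 0.875/EI.
Compatibility — zero rotation at each built-in end:
  1.75 M_D + 0.875 M_E = 393.2
  0.875 M_D + 1.75 M_E = 344.5
Solving the pair gives M_D = 168.4 kN·m and M_E = 112.7 kN·m (hogging).

M_E = 112.7 kN·m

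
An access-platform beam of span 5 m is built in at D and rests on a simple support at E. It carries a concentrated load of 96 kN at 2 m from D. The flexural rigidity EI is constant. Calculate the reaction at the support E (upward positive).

Choose R_E as the redundant. The primary structure is the cantilever fixed at D.
Free-end deflection of the primary structure under the applied loading (downward +):
  point load 96 at a = 2: Pa²(3L − a)/(6EI) = 832/EI
Flexibility coefficient — unit upward force at E: δ_{EE} = L³/(3EI) = 41.67/EI.
The prop prevents deflection at E: R_E = δ_0/δ_{EE} = 832/41.67 = 19.97 kN.

R_E = 19.97 kN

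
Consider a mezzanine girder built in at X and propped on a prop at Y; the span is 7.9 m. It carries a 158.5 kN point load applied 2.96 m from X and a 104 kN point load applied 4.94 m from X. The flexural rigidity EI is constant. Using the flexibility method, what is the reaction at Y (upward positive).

Remove the prop at Y; the released (primary) structure is a cantilever built in at X.
Downward deflection at the released point Y due to the loads:
  point load 158.5 at a = 2.96: Pa²(3L − a)/(6EI) = 4800/EI
  point load 104 at a = 4.94: Pa²(3L − a)/(6EI) = 7935/EI
  δ_0 = 12736/EI
Flexibility coefficient — unit upward force at Y: δ_{YY} = L³/(3EI) = 164.3/EI.
Compatibility at Y: δ_0 − R_Y·δ_{YY} = 0, so R_Y = 12736/164.3 = 77.49 kN.

R_Y = 77.49 kN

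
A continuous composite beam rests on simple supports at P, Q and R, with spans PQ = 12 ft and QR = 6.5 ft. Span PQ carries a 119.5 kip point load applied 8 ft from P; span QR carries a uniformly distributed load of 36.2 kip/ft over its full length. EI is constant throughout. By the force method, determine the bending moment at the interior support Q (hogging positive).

M_Q = 239.4 kip·ft

Take M_Q as the redundant. Released structure: two simple spans PQ and QR with a hinge at Q.
Discontinuity in slope at Q on the released structure — sum the simple-span end rotations:
  span PQ: point load 119.5 at a = 8: Pab(L + a)/(6LEI) = 1062/EI
  span QR: UDL 36.2: wL³/(24EI) = 414.2/EI
  relative rotation θ_0 = (1062 + 414.2)/EI = 1476/EI
A unit hogging moment at Q produces rotation L₁/(3EI) + L₂/(3EI) = 6.167/EI.
Slope continuity at Q: θ_0 = M_Q·6.167/EI, so M_Q = 1476/6.167 = 239.4 kip·ft (hogging).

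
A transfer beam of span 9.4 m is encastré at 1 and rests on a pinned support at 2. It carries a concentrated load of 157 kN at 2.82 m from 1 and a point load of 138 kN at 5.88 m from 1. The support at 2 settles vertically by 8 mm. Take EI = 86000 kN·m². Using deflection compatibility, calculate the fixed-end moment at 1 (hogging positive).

M_1 = 495.6 kN·m

Choose R_2 as the redundant. The primary structure is the cantilever fixed at 1.
Free-end deflection of the primary structure under the applied loading (downward +):
  point load 157 at a = 2.82: Pa²(3L − a)/(6EI) = 5281/EI
  point load 138 at a = 5.88: Pa²(3L − a)/(6EI) = 17749/EI
  δ_0 = 23030/EI
Flexibility coefficient — unit upward force at 2: δ_{22} = L³/(3EI) = 276.9/EI.
With EI = 86000 kN·m²: δ_0 = 0.2678 m and δ_{22} = 0.003219 m/kN.
Compatibility — the beam at 2 must follow the support down by 0.008 m: δ_0 − R_2·δ_{22} = 0.008, so R_2 = (0.2678 − 0.008)/0.003219 = 80.7 kN.
Moment equilibrium about 1: M_1 = Σ(load moments about 1) − R_2·L = 1254 − 80.7×9.4 = 495.6 kN·m.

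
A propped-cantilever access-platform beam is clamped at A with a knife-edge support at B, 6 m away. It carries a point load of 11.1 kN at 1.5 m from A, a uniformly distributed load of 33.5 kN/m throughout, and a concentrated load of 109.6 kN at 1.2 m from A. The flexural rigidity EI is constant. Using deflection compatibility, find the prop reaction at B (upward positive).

R_B = 82.47 kN

Release the roller at B. Primary structure: cantilever fixed at A.
Deflection at B on the released cantilever, summing each load's contribution:
  point load 11.1 at a = 1.5: Pa²(3L − a)/(6EI) = 68.68/EI
  UDL 33.5: wL⁴/(8EI) = 5427/EI
  point load 109.6 at a = 1.2: Pa²(3L − a)/(6EI) = 441.9/EI
  δ_0 = 5938/EI
Flexibility coefficient — unit upward force at B: δ_{BB} = L³/(3EI) = 72/EI.
The prop prevents deflection at B: R_B = δ_0/δ_{BB} = 5938/72 = 82.47 kN.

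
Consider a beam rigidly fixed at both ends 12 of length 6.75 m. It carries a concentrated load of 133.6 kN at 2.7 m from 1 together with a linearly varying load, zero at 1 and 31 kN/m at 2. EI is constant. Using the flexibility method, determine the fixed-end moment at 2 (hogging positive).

Take the two fixed-end moments M_1, M_2 as redundants; the released structure is the simple span 12.
End rotations of the released simple span under the applied load (×1/EI):
  at 1: point load 133.6 at a = 2.7: Pab(L + b)/(6LEI) = 389.6/EI
  at 2: point load 133.6 at a = 2.7: Pab(L + a)/(6LEI) = 340.9/EI
  at 1: triangular load, peak 31: 7w₀L³/(360EI) = 185.4/EI
  at 2: triangular load, peak 31: w₀L³/(45EI) = 211.9/EI
  θ_10 = 575/EI,  θ_20 = 552.7/EI
Flexibility coefficients: a unit moment at one end gives L/(3EI) there and L/(6EI) at the far end, so f₁₁ = f₂₂ = 2.25/EI and f₁₂ = f₂₁ = 1.125/EI.
Compatibility — zero rotation at each built-in end:
  2.25 M_1 + 1.125 M_2 = 575
  1.125 M_1 + 2.25 M_2 = 552.7
Solving the pair gives M_1 = 176.9 kN·m and M_2 = 157.2 kN·m (hogging).

M_2 = 157.2 kN·m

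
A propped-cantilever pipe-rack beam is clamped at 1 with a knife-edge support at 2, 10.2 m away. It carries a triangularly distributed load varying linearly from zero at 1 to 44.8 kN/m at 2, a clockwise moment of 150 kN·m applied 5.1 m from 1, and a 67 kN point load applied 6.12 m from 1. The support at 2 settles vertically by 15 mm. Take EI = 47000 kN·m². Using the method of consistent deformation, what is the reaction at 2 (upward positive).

R_2 = 169.2 kN

Remove the prop at 2; the released (primary) structure is a cantilever built in at 1.
Downward deflection at the released point 2 due to the loads:
  triangular load, peak 44.8 at the free end: 11w₀L⁴/(120EI) = 44452/EI
  clockwise couple 150 at a = 5.1: M₀a(2L − a)/(2EI) = 5852/EI
  point load 67 at a = 6.12: Pa²(3L − a)/(6EI) = 10239/EI
  δ_0 = 60543/EI
Tip deflection under a unit load at 2: L³/(3EI) = 353.7/EI.
With EI = 47000 kN·m²: δ_0 = 1.2881 m and δ_{22} = 0.007526 m/kN.
Compatibility — the beam at 2 must follow the support down by 0.015 m: δ_0 − R_2·δ_{22} = 0.015, so R_2 = (1.2881 − 0.015)/0.007526 = 169.2 kN.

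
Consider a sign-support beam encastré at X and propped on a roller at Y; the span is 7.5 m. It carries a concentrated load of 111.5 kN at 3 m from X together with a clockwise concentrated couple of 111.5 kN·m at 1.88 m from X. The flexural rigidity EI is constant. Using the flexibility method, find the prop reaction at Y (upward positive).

Choose R_Y as the redundant. The primary structure is the cantilever fixed at X.
Deflection at Y on the released cantilever, summing each load's contribution:
  point load 111.5 at a = 3: Pa²(3L − a)/(6EI) = 3261/EI
  clockwise couple 111.5 at a = 1.88: M₀a(2L − a)/(2EI) = 1375/EI
  δ_0 = 4636/EI
Flexibility coefficient — unit upward force at Y: δ_{YY} = L³/(3EI) = 140.6/EI.
Compatibility at Y: δ_0 − R_Y·δ_{YY} = 0, so R_Y = 4636/140.6 = 32.97 kN.

R_Y = 32.97 kN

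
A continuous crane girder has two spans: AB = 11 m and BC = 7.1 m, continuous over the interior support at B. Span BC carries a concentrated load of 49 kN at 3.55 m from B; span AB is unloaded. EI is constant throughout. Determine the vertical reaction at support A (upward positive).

Insert a hinge at B; M_B is the redundant, and each span becomes simply supported.
Rotations at B on the released spans (each span's end-slope, ×1/EI):
  span BC: point load 49 at a = 3.55: Pab(L + b)/(6LEI) = 154.4/EI
  relative rotation θ_0 = (0 + 154.4)/EI = 154.4/EI
A unit hogging moment at B produces rotation L₁/(3EI) + L₂/(3EI) = 6.033/EI.
Compatibility: M_B·(L₁+L₂)/(3EI) = θ_0, giving M_B = 25.59 kN·m (hogging).
Span AB, ΣM about A with M_B applied at B: R_B^{AB}·11 = 0 + 25.59, so R_B^{AB} = 2.326 kN and R_A = 0 − 2.326 = -2.326 kN.

R_A = -2.326 kN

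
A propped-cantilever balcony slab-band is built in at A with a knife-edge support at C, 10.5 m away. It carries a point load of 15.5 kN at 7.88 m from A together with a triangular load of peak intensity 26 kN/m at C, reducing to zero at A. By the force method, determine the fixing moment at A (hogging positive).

Take the reaction at C as the redundant and release it; the primary structure is a cantilever fixed at A.
Free-end deflection of the primary structure under the applied loading (downward +):
  point load 15.5 at a = 7.88: Pa²(3L − a)/(6EI) = 3789/EI
  triangular load, peak 26 at the free end: 11w₀L⁴/(120EI) = 28970/EI
  δ_0 = 32758/EI
Flexibility coefficient — unit upward force at C: δ_{CC} = L³/(3EI) = 385.9/EI.
The prop prevents deflection at C: R_C = δ_0/δ_{CC} = 32758/385.9 = 84.89 kN.
Moment equilibrium about A: M_A = Σ(load moments about A) − R_C·L = 1078 − 84.89×10.5 = 186.3 kN·m.

M_A = 186.3 kN·m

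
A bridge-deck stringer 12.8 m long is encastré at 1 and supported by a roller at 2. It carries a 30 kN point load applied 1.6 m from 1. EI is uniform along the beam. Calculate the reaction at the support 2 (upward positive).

R_2 = 0.6738 kN

Take the reaction at 2 as the redundant and release it; the primary structure is a cantilever fixed at 1.
Primary-structure tip deflection at 2 by superposition:
  point load 30 at a = 1.6: Pa²(3L − a)/(6EI) = 471/EI
Tip deflection under a unit load at 2: L³/(3EI) = 699.1/EI.
The prop prevents deflection at 2: R_2 = δ_0/δ_{22} = 471/699.1 = 0.6738 kN.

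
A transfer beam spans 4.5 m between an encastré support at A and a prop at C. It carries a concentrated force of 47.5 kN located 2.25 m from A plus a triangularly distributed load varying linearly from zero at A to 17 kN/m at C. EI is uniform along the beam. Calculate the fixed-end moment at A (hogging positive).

M_A = 60.16 kN·m

Remove the prop at C; the released (primary) structure is a cantilever built in at A.
Deflection at C on the released cantilever, summing each load's contribution:
  point load 47.5 at a = 2.25: Pa²(3L − a)/(6EI) = 450.9/EI
  triangular load, peak 17 at the free end: 11w₀L⁴/(120EI) = 639/EI
  δ_0 = 1090/EI
Flexibility coefficient — unit upward force at C: δ_{CC} = L³/(3EI) = 30.38/EI.
The prop prevents deflection at C: R_C = δ_0/δ_{CC} = 1090/30.38 = 35.88 kN.
Moment equilibrium about A: M_A = Σ(load moments about A) − R_C·L = 221.6 − 35.88×4.5 = 60.16 kN·m.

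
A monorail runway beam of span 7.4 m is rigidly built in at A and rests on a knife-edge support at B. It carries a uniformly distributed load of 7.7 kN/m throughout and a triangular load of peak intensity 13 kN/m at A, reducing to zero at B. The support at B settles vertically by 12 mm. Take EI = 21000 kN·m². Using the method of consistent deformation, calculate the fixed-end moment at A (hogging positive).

M_A = 114 kN·m

Choose R_B as the redundant. The primary structure is the cantilever fixed at A.
Free-end deflection of the primary structure under the applied loading (downward +):
  UDL 7.7: wL⁴/(8EI) = 2886/EI
  triangular load, peak 13 at the fixed end: w₀L⁴/(30EI) = 1299/EI
  δ_0 = 4186/EI
Flexibility coefficient — unit upward force at B: δ_{BB} = L³/(3EI) = 135.1/EI.
With EI = 21000 kN·m²: δ_0 = 0.19932 m and δ_{BB} = 0.006432 m/kN.
Compatibility — the beam at B must follow the support down by 0.012 m: δ_0 − R_B·δ_{BB} = 0.012, so R_B = (0.19932 − 0.012)/0.006432 = 29.12 kN.
Moment equilibrium about A: M_A = Σ(load moments about A) − R_B·L = 329.5 − 29.12×7.4 = 114 kN·m.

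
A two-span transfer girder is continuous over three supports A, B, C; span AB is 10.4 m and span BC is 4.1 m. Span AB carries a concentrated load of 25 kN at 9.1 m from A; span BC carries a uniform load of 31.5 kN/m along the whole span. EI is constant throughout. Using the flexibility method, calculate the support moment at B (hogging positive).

Insert a hinge at B; M_B is the redundant, and each span becomes simply supported.
End slopes at the hinge B, treating each span as simply supported:
  span AB: point load 25 at a = 9.1: Pab(L + a)/(6LEI) = 92.42/EI
  span BC: UDL 31.5: wL³/(24EI) = 90.46/EI
  relative rotation θ_0 = (92.42 + 90.46)/EI = 182.9/EI
A unit hogging moment at B produces rotation L₁/(3EI) + L₂/(3EI) = 4.833/EI.
Slope continuity at B: θ_0 = M_B·4.833/EI, so M_B = 182.9/4.833 = 37.84 kN·m (hogging).

M_B = 37.84 kN·m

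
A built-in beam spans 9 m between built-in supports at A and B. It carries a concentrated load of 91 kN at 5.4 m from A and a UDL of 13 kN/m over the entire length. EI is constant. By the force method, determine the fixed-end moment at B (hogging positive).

Release both end moments; the primary structure is a simply-supported span AB with redundants M_A and M_B.
On the primary (simply-supported) span, the end slopes from the loading are:
  at A: point load 91 at a = 5.4: Pab(L + b)/(6LEI) = 412.8/EI
  at B: point load 91 at a = 5.4: Pab(L + a)/(6LEI) = 471.7/EI
  at A: UDL 13: wL³/(24EI) = 394.9/EI
  at B: UDL 13: wL³/(24EI) = 394.9/EI
  θ_A0 = 807.7/EI,  θ_B0 = 866.6/EI
Flexibility coefficients: a unit moment at one end gives L/(3EI) there and L/(6EI) at the far end, so f₁₁ = f₂₂ = 3/EI and f₁₂ = f₂₁ = 1.5/EI.
Compatibility — zero rotation at each built-in end:
  3 M_A + 1.5 M_B = 807.7
  1.5 M_A + 3 M_B = 866.6
Solving the pair gives M_A = 166.4 kN·m and M_B = 205.7 kN·m (hogging).

M_B = 205.7 kN·m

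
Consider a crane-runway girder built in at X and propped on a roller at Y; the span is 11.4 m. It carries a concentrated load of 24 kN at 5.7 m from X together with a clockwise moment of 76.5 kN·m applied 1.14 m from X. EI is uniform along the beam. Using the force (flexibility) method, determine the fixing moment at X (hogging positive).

M_X = 106 kN·m

Choose R_Y as the redundant. The primary structure is the cantilever fixed at X.
Deflection at Y on the released cantilever, summing each load's contribution:
  point load 24 at a = 5.7: Pa²(3L − a)/(6EI) = 3704/EI
  clockwise couple 76.5 at a = 1.14: M₀a(2L − a)/(2EI) = 944.5/EI
  δ_0 = 4648/EI
Flexibility coefficient — unit upward force at Y: δ_{YY} = L³/(3EI) = 493.8/EI.
Compatibility at Y: δ_0 − R_Y·δ_{YY} = 0, so R_Y = 4648/493.8 = 9.412 kN.
Moment equilibrium about X: M_X = Σ(load moments about X) − R_Y·L = 213.3 − 9.412×11.4 = 106 kN·m.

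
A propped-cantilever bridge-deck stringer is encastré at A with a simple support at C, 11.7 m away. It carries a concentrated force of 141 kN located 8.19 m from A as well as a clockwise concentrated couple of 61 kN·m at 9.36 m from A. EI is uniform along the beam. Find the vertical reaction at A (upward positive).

Remove the prop at C; the released (primary) structure is a cantilever built in at A.
Free-end deflection of the primary structure under the applied loading (downward +):
  point load 141 at a = 8.19: Pa²(3L − a)/(6EI) = 42418/EI
  clockwise couple 61 at a = 9.36: M₀a(2L − a)/(2EI) = 4008/EI
  δ_0 = 46426/EI
Flexibility coefficient — unit upward force at C: δ_{CC} = L³/(3EI) = 533.9/EI.
Compatibility at C: δ_0 − R_C·δ_{CC} = 0, so R_C = 46426/533.9 = 86.96 kN.
Vertical equilibrium: R_A = ΣP − R_C = 141 − 86.96 = 54.04 kN.

R_A = 54.04 kN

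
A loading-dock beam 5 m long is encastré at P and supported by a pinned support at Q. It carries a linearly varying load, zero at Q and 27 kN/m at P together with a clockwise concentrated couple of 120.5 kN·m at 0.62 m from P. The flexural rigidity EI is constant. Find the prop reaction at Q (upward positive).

Release the roller at Q. Primary structure: cantilever fixed at P.
Primary-structure tip deflection at Q by superposition:
  triangular load, peak 27 at the fixed end: w₀L⁴/(30EI) = 562.5/EI
  clockwise couple 120.5 at a = 0.62: M₀a(2L − a)/(2EI) = 350.4/EI
  δ_0 = 912.9/EI
Tip deflection under a unit load at Q: L³/(3EI) = 41.67/EI.
The prop prevents deflection at Q: R_Q = δ_0/δ_{QQ} = 912.9/41.67 = 21.91 kN.

R_Q = 21.91 kN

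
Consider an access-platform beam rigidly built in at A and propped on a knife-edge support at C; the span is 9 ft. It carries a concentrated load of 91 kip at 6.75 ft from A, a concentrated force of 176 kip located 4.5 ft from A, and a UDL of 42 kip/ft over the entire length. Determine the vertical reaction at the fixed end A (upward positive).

Release the roller at C. Primary structure: cantilever fixed at A.
Deflection at C on the released cantilever, summing each load's contribution:
  point load 91 at a = 6.75: Pa²(3L − a)/(6EI) = 13993/EI
  point load 176 at a = 4.5: Pa²(3L − a)/(6EI) = 13365/EI
  UDL 42: wL⁴/(8EI) = 34445/EI
  δ_0 = 61804/EI
Tip deflection under a unit load at C: L³/(3EI) = 243/EI.
Compatibility at C: δ_0 − R_C·δ_{CC} = 0, so R_C = 61804/243 = 254.3 kip.
Vertical equilibrium: R_A = ΣP − R_C = 645 − 254.3 = 390.7 kip.

R_A = 390.7 kip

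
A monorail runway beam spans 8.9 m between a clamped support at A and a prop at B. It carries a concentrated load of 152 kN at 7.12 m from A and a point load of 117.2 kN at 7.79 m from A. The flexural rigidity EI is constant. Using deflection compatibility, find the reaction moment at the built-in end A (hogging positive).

M_A = 193.9 kN·m

Remove the prop at B; the released (primary) structure is a cantilever built in at A.
Deflection at B on the released cantilever, summing each load's contribution:
  point load 152 at a = 7.12: Pa²(3L − a)/(6EI) = 25146/EI
  point load 117.2 at a = 7.79: Pa²(3L − a)/(6EI) = 22415/EI
  δ_0 = 47561/EI
Tip deflection under a unit load at B: L³/(3EI) = 235/EI.
The prop prevents deflection at B: R_B = δ_0/δ_{BB} = 47561/235 = 202.4 kN.
Moment equilibrium about A: M_A = Σ(load moments about A) − R_B·L = 1995 − 202.4×8.9 = 193.9 kN·m.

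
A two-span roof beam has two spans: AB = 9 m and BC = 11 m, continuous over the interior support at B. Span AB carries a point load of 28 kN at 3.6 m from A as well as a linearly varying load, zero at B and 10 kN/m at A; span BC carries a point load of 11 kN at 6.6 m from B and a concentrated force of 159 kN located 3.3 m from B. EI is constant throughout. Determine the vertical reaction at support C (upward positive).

Take M_B as the redundant. Released structure: two simple spans AB and BC with a hinge at B.
Rotations at B on the released spans (each span's end-slope, ×1/EI):
  span AB: point load 28 at a = 3.6: Pab(L + a)/(6LEI) = 127/EI
  span AB: triangular load, peak 10: 7w₀L³/(360EI) = 141.8/EI
  span BC: point load 11 at a = 6.6: Pab(L + b)/(6LEI) = 74.54/EI
  span BC: point load 159 at a = 3.3: Pab(L + b)/(6LEI) = 1145/EI
  relative rotation θ_0 = (268.8 + 1219)/EI = 1488/EI
A unit hogging moment at B produces rotation L₁/(3EI) + L₂/(3EI) = 6.667/EI.
Compatibility: M_B·(L₁+L₂)/(3EI) = θ_0, giving M_B = 223.2 kN·m (hogging).
Span BC, ΣM about C: R_B^{BC}·11 = 1273 + 223.2, so R_B^{BC} = 136 kN and R_C = 170 − 136 = 34.01 kN.

R_C = 34.01 kN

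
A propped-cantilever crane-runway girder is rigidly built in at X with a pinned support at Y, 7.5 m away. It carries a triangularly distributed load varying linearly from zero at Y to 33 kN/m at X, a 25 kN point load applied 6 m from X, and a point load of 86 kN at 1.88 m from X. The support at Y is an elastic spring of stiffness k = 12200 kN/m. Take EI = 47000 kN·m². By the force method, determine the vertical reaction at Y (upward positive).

R_Y = 48.45 kN

Choose R_Y as the redundant. The primary structure is the cantilever fixed at X.
Free-end deflection of the primary structure under the applied loading (downward +):
  triangular load, peak 33 at the fixed end: w₀L⁴/(30EI) = 3480/EI
  point load 25 at a = 6: Pa²(3L − a)/(6EI) = 2475/EI
  point load 86 at a = 1.88: Pa²(3L − a)/(6EI) = 1045/EI
  δ_0 = 7000/EI
Flexibility coefficient — unit upward force at Y: δ_{YY} = L³/(3EI) = 140.6/EI.
With EI = 47000 kN·m²: δ_0 = 0.14894 m and δ_{YY} = 0.002992 m/kN.
Compatibility — the spring shortens by R_Y/k under the reaction it provides: δ_0 − R_Y·δ_{YY} = R_Y/k. With 1/k = 0.000082 m/kN, R_Y = δ_0 / (δ_{YY} + 1/k) = 0.14894 / (0.002992 + 0.000082) = 48.45 kN.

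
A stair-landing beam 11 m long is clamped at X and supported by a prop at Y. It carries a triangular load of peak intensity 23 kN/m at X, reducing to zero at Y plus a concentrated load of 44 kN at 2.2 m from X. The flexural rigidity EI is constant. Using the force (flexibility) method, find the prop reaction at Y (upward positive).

Take the reaction at Y as the redundant and release it; the primary structure is a cantilever fixed at X.
Free-end deflection of the primary structure under the applied loading (downward +):
  triangular load, peak 23 at the fixed end: w₀L⁴/(30EI) = 11225/EI
  point load 44 at a = 2.2: Pa²(3L − a)/(6EI) = 1093/EI
  δ_0 = 12318/EI
Tip deflection under a unit load at Y: L³/(3EI) = 443.7/EI.
The prop prevents deflection at Y: R_Y = δ_0/δ_{YY} = 12318/443.7 = 27.76 kN.

R_Y = 27.76 kN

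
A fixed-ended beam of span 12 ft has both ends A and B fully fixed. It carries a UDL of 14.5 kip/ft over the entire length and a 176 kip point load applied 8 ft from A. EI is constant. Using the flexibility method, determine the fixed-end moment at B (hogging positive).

Take the two fixed-end moments M_A, M_B as redundants; the released structure is the simple span AB.
End rotations of the released simple span under the applied load (×1/EI):
  at A: UDL 14.5: wL³/(24EI) = 1044/EI
  at B: UDL 14.5: wL³/(24EI) = 1044/EI
  at A: point load 176 at a = 8: Pab(L + b)/(6LEI) = 1252/EI
  at B: point load 176 at a = 8: Pab(L + a)/(6LEI) = 1564/EI
  θ_A0 = 2296/EI,  θ_B0 = 2608/EI
Flexibility coefficients: a unit moment at one end gives L/(3EI) there and L/(6EI) at the far end, so f₁₁ = f₂₂ = 4/EI and f₁₂ = f₂₁ = 2/EI.
Compatibility — zero rotation at each built-in end:
  4 M_A + 2 M_B = 2296
  2 M_A + 4 M_B = 2608
Solving the pair gives M_A = 330.4 kip·ft and M_B = 486.9 kip·ft (hogging).

M_B = 486.9 kip·ft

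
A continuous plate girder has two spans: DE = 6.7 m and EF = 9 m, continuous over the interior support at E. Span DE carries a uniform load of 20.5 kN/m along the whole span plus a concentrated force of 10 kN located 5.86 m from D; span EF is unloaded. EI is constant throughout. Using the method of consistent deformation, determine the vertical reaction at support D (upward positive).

R_D = 62.16 kN

Take M_E as the redundant. Released structure: two simple spans DE and EF with a hinge at E.
Discontinuity in slope at E on the released structure — sum the simple-span end rotations:
  span DE: UDL 20.5: wL³/(24EI) = 256.9/EI
  span DE: point load 10 at a = 5.86: Pab(L + a)/(6LEI) = 15.38/EI
  relative rotation θ_0 = (272.3 + 0)/EI = 272.3/EI
A unit hogging moment at E produces rotation L₁/(3EI) + L₂/(3EI) = 5.233/EI.
Slope continuity at E: θ_0 = M_E·5.233/EI, so M_E = 272.3/5.233 = 52.03 kN·m (hogging).
Span DE, ΣM about D with M_E applied at E: R_E^{DE}·6.7 = 518.7 + 52.03, so R_E^{DE} = 85.19 kN and R_D = 147.3 − 85.19 = 62.16 kN.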